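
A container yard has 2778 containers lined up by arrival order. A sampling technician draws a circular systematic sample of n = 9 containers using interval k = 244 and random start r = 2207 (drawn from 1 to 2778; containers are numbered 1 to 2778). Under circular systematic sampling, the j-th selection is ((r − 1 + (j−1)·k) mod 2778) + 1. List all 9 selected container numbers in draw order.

2207, 2451, 2695, 161, 405, 649, 893, 1137, 1381

Selection 1: 2207
Selection 2: 2207 + 244 = 2451
Selection 3: 2451 + 244 = 2695
Selection 4: 2695 + 244 = 2939 → 2939 − 2778 = 161
Selection 5: 161 + 244 = 405
Selection 6: 405 + 244 = 649
Selection 7: 649 + 244 = 893
Selection 8: 893 + 244 = 1137
Selection 9: 1137 + 244 = 1381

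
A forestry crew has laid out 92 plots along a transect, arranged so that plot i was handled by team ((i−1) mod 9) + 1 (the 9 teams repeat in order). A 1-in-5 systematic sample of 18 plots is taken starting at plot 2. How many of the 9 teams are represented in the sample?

Consecutive selections differ by k = 5, so their team numbers differ by 5 mod 9 = 5.
gcd(5, 9) = 1, so the sample visits 9/1 = 9 distinct residues mod 9.
Start 2 is team 2; the teams hit are 1, 2, 3, 4, 5, 6, 7, 8, 9.

9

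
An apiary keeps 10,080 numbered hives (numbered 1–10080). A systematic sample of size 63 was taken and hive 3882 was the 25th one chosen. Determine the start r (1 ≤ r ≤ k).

k = 10080/63 = 160
r = 3882 − (25−1)×160 = 3882 − 3840 = 42

42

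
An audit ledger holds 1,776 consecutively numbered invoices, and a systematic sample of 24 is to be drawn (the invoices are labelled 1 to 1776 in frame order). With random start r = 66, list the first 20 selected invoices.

k = N/n = 1776/24 = 74
invoice 1: 66
invoice 2: 66 + 74 = 140
invoice 3: 140 + 74 = 214
invoice 4: 214 + 74 = 288
invoice 5: 288 + 74 = 362
invoice 6: 362 + 74 = 436
invoice 7: 436 + 74 = 510
invoice 8: 510 + 74 = 584
invoice 9: 584 + 74 = 658
invoice 10: 658 + 74 = 732
invoice 11: 732 + 74 = 806
invoice 12: 806 + 74 = 880
invoice 13: 880 + 74 = 954
invoice 14: 954 + 74 = 1028
invoice 15: 1028 + 74 = 1102
invoice 16: 1102 + 74 = 1176
invoice 17: 1176 + 74 = 1250
invoice 18: 1250 + 74 = 1324
invoice 19: 1324 + 74 = 1398
invoice 20: 1398 + 74 = 1472

66, 140, 214, 288, 362, 436, 510, 584, 658, 732, 806, 880, 954, 1028, 1102, 1176, 1250, 1324, 1398, 1472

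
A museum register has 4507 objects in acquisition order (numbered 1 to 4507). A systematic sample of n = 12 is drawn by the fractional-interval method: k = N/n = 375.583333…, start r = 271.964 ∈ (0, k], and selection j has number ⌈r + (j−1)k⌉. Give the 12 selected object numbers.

j=1: r + 0k = 271.964 → ⌈·⌉ = 272
j=2: r + 1k = 647.547333… → ⌈·⌉ = 648
j=3: r + 2k = 1023.130666… → ⌈·⌉ = 1024
j=4: r + 3k = 1398.714 → ⌈·⌉ = 1399
j=5: r + 4k = 1774.297333… → ⌈·⌉ = 1775
j=6: r + 5k = 2149.880666… → ⌈·⌉ = 2150
j=7: r + 6k = 2525.464 → ⌈·⌉ = 2526
j=8: r + 7k = 2901.047333… → ⌈·⌉ = 2902
j=9: r + 8k = 3276.630666… → ⌈·⌉ = 3277
j=10: r + 9k = 3652.214 → ⌈·⌉ = 3653
j=11: r + 10k = 4027.797333… → ⌈·⌉ = 4028
j=12: r + 11k = 4403.380666… → ⌈·⌉ = 4404

272, 648, 1024, 1399, 1775, 2150, 2526, 2902, 3277, 3653, 4028, 4404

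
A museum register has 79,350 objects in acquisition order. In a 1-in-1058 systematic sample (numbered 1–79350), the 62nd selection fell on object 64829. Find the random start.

291

k = 1058
r = 64829 − (62−1)×1058 = 64829 − 64538 = 291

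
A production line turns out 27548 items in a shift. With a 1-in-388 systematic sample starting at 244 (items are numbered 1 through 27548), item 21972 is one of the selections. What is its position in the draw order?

k = 388
position = (21972 − 244)/388 + 1 = 21728/388 + 1 = 56 + 1 = 57

57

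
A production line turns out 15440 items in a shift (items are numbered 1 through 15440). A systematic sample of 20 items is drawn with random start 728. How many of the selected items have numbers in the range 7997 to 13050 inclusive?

k = 15440/20 = 772
First selection ≥ 7997: 728 + ⌈(7997−728)/772⌉·772 = 728 + 10×772 = 8448
Last selection ≤ 13050: 728 + ⌊(13050−728)/772⌋·772 = 728 + 15×772 = 12308
Count = 15 − 10 + 1 = 6

6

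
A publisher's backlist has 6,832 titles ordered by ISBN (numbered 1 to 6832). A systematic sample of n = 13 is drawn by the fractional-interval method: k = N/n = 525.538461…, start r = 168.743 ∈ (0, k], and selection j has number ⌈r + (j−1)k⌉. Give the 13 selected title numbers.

169, 695, 1220, 1746, 2271, 2797, 3322, 3848, 4374, 4899, 5425, 5950, 6476

j=1: r + 0k = 168.743 → ⌈·⌉ = 169
j=2: r + 1k = 694.281461… → ⌈·⌉ = 695
j=3: r + 2k = 1219.819923… → ⌈·⌉ = 1220
j=4: r + 3k = 1745.358384… → ⌈·⌉ = 1746
j=5: r + 4k = 2270.896846… → ⌈·⌉ = 2271
j=6: r + 5k = 2796.435307… → ⌈·⌉ = 2797
j=7: r + 6k = 3321.973769… → ⌈·⌉ = 3322
j=8: r + 7k = 3847.512230… → ⌈·⌉ = 3848
j=9: r + 8k = 4373.050692… → ⌈·⌉ = 4374
j=10: r + 9k = 4898.589153… → ⌈·⌉ = 4899
j=11: r + 10k = 5424.127615… → ⌈·⌉ = 5425
j=12: r + 11k = 5949.666076… → ⌈·⌉ = 5950
j=13: r + 12k = 6475.204538… → ⌈·⌉ = 6476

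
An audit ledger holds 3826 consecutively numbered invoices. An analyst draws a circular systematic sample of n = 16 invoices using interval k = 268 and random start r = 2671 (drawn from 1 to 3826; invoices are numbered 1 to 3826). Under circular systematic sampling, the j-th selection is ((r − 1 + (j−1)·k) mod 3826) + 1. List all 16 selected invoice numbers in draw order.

Selection 1: 2671
Selection 2: 2671 + 268 = 2939
Selection 3: 2939 + 268 = 3207
Selection 4: 3207 + 268 = 3475
Selection 5: 3475 + 268 = 3743
Selection 6: 3743 + 268 = 4011 → 4011 − 3826 = 185
Selection 7: 185 + 268 = 453
Selection 8: 453 + 268 = 721
Selection 9: 721 + 268 = 989
Selection 10: 989 + 268 = 1257
Selection 11: 1257 + 268 = 1525
Selection 12: 1525 + 268 = 1793
Selection 13: 1793 + 268 = 2061
Selection 14: 2061 + 268 = 2329
Selection 15: 2329 + 268 = 2597
Selection 16: 2597 + 268 = 2865

2671, 2939, 3207, 3475, 3743, 185, 453, 721, 989, 1257, 1525, 1793, 2061, 2329, 2597, 2865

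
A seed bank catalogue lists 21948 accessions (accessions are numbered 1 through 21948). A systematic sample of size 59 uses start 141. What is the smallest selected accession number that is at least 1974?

2001

k = 21948/59 = 372
Steps past start: ⌈(1974 − 141)/372⌉ = ⌈1833/372⌉ = 5
Selected accession: 141 + 5×372 = 2001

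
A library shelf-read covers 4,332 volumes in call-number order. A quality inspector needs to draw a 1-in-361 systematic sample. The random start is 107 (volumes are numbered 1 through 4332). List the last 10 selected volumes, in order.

3rd selection = 107 + 2×361 = 829
4th: 829 + 361 = 1190
5th: 1190 + 361 = 1551
6th: 1551 + 361 = 1912
7th: 1912 + 361 = 2273
8th: 2273 + 361 = 2634
9th: 2634 + 361 = 2995
10th: 2995 + 361 = 3356
11th: 3356 + 361 = 3717
12th: 3717 + 361 = 4078

829, 1190, 1551, 1912, 2273, 2634, 2995, 3356, 3717, 4078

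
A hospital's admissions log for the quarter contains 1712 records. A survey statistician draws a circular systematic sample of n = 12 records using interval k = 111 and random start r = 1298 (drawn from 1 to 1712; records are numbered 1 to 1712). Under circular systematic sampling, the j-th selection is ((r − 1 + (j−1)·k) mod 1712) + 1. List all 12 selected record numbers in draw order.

Selection 1: 1298
Selection 2: 1298 + 111 = 1409
Selection 3: 1409 + 111 = 1520
Selection 4: 1520 + 111 = 1631
Selection 5: 1631 + 111 = 1742 → 1742 − 1712 = 30
Selection 6: 30 + 111 = 141
Selection 7: 141 + 111 = 252
Selection 8: 252 + 111 = 363
Selection 9: 363 + 111 = 474
Selection 10: 474 + 111 = 585
Selection 11: 585 + 111 = 696
Selection 12: 696 + 111 = 807

1298, 1409, 1520, 1631, 30, 141, 252, 363, 474, 585, 696, 807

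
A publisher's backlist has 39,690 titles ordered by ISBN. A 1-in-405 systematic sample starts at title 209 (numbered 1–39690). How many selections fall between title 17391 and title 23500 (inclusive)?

15

k = 405
First selection ≥ 17391: 209 + ⌈(17391−209)/405⌉·405 = 209 + 43×405 = 17624
Last selection ≤ 23500: 209 + ⌊(23500−209)/405⌋·405 = 209 + 57×405 = 23294
Count = 57 − 43 + 1 = 15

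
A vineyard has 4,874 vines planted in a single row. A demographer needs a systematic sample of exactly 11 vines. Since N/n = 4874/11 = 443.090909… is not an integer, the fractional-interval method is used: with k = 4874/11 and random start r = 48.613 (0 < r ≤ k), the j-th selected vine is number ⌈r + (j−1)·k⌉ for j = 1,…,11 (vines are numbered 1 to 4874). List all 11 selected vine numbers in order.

j=1: r + 0k = 48.613 → ⌈·⌉ = 49
j=2: r + 1k = 491.703909… → ⌈·⌉ = 492
j=3: r + 2k = 934.794818… → ⌈·⌉ = 935
j=4: r + 3k = 1377.885727… → ⌈·⌉ = 1378
j=5: r + 4k = 1820.976636… → ⌈·⌉ = 1821
j=6: r + 5k = 2264.067545… → ⌈·⌉ = 2265
j=7: r + 6k = 2707.158454… → ⌈·⌉ = 2708
j=8: r + 7k = 3150.249363… → ⌈·⌉ = 3151
j=9: r + 8k = 3593.340272… → ⌈·⌉ = 3594
j=10: r + 9k = 4036.431181… → ⌈·⌉ = 4037
j=11: r + 10k = 4479.522090… → ⌈·⌉ = 4480

49, 492, 935, 1378, 1821, 2265, 2708, 3151, 3594, 4037, 4480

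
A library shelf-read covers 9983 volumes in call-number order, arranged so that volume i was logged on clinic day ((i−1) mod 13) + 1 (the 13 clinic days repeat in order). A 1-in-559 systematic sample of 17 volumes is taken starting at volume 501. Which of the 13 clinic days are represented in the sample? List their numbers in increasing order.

7

Consecutive selections differ by k = 559, so their clinic day numbers differ by 559 mod 13 = 0.
gcd(559, 13) = 13, so the sample visits 13/13 = 1 distinct residues mod 13.
Start 501 is clinic day 7; the clinic days hit are 7.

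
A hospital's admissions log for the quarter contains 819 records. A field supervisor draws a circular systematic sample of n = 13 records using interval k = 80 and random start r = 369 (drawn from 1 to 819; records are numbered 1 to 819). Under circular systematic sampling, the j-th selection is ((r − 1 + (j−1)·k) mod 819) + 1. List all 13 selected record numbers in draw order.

369, 449, 529, 609, 689, 769, 30, 110, 190, 270, 350, 430, 510

Selection 1: 369
Selection 2: 369 + 80 = 449
Selection 3: 449 + 80 = 529
Selection 4: 529 + 80 = 609
Selection 5: 609 + 80 = 689
Selection 6: 689 + 80 = 769
Selection 7: 769 + 80 = 849 → 849 − 819 = 30
Selection 8: 30 + 80 = 110
Selection 9: 110 + 80 = 190
Selection 10: 190 + 80 = 270
Selection 11: 270 + 80 = 350
Selection 12: 350 + 80 = 430
Selection 13: 430 + 80 = 510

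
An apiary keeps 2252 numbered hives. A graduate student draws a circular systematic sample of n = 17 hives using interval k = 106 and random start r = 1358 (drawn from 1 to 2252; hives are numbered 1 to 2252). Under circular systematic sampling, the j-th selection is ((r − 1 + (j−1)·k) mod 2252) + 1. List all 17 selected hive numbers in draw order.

1358, 1464, 1570, 1676, 1782, 1888, 1994, 2100, 2206, 60, 166, 272, 378, 484, 590, 696, 802

Selection 1: 1358
Selection 2: 1358 + 106 = 1464
Selection 3: 1464 + 106 = 1570
Selection 4: 1570 + 106 = 1676
Selection 5: 1676 + 106 = 1782
Selection 6: 1782 + 106 = 1888
Selection 7: 1888 + 106 = 1994
Selection 8: 1994 + 106 = 2100
Selection 9: 2100 + 106 = 2206
Selection 10: 2206 + 106 = 2312 → 2312 − 2252 = 60
Selection 11: 60 + 106 = 166
Selection 12: 166 + 106 = 272
Selection 13: 272 + 106 = 378
Selection 14: 378 + 106 = 484
Selection 15: 484 + 106 = 590
Selection 16: 590 + 106 = 696
Selection 17: 696 + 106 = 802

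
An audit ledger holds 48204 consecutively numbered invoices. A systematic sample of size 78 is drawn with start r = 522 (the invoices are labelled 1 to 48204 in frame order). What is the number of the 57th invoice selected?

35130

k = 48204/78 = 618
57th selection = r + (57−1)·k = 522 + 56×618 = 522 + 34608 = 35130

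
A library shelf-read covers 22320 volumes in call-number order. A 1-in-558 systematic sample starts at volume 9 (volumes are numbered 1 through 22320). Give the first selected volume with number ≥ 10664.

k = 558
Steps past start: ⌈(10664 − 9)/558⌉ = ⌈10655/558⌉ = 20
Selected volume: 9 + 20×558 = 11169

11169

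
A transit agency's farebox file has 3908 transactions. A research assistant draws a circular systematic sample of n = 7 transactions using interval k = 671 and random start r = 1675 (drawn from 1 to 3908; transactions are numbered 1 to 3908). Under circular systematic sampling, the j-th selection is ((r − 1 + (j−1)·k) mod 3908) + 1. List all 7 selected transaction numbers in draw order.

1675, 2346, 3017, 3688, 451, 1122, 1793

Selection 1: 1675
Selection 2: 1675 + 671 = 2346
Selection 3: 2346 + 671 = 3017
Selection 4: 3017 + 671 = 3688
Selection 5: 3688 + 671 = 4359 → 4359 − 3908 = 451
Selection 6: 451 + 671 = 1122
Selection 7: 1122 + 671 = 1793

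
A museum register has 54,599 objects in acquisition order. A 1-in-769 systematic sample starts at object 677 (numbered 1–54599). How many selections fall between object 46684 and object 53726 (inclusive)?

k = 769
First selection ≥ 46684: 677 + ⌈(46684−677)/769⌉·769 = 677 + 60×769 = 46817
Last selection ≤ 53726: 677 + ⌊(53726−677)/769⌋·769 = 677 + 68×769 = 52969
Count = 68 − 60 + 1 = 9

9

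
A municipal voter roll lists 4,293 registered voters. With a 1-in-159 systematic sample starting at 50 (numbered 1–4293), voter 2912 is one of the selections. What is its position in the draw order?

k = 159
position = (2912 − 50)/159 + 1 = 2862/159 + 1 = 18 + 1 = 19

19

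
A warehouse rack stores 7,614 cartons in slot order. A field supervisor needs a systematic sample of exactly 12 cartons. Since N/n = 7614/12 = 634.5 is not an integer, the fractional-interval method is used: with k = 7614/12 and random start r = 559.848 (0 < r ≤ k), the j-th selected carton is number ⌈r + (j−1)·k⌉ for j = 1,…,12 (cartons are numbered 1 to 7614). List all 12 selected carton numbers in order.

560, 1195, 1829, 2464, 3098, 3733, 4367, 5002, 5636, 6271, 6905, 7540

j=1: r + 0k = 559.848 → ⌈·⌉ = 560
j=2: r + 1k = 1194.348 → ⌈·⌉ = 1195
j=3: r + 2k = 1828.848 → ⌈·⌉ = 1829
j=4: r + 3k = 2463.348 → ⌈·⌉ = 2464
j=5: r + 4k = 3097.848 → ⌈·⌉ = 3098
j=6: r + 5k = 3732.348 → ⌈·⌉ = 3733
j=7: r + 6k = 4366.848 → ⌈·⌉ = 4367
j=8: r + 7k = 5001.348 → ⌈·⌉ = 5002
j=9: r + 8k = 5635.848 → ⌈·⌉ = 5636
j=10: r + 9k = 6270.348 → ⌈·⌉ = 6271
j=11: r + 10k = 6904.848 → ⌈·⌉ = 6905
j=12: r + 11k = 7539.348 → ⌈·⌉ = 7540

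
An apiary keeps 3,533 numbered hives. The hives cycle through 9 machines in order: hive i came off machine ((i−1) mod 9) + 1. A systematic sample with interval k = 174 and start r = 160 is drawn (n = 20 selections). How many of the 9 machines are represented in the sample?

Consecutive selections differ by k = 174, so their machine numbers differ by 174 mod 9 = 3.
gcd(174, 9) = 3, so the sample visits 9/3 = 3 distinct residues mod 9.
Start 160 is machine 7; the machines hit are 1, 4, 7.

3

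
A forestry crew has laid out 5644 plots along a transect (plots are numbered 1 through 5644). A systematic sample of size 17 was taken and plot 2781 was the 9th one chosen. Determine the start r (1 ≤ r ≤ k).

125

k = 5644/17 = 332
r = 2781 − (9−1)×332 = 2781 − 2656 = 125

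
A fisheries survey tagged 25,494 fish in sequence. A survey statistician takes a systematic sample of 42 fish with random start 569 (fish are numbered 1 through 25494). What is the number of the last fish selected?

k = 25494/42 = 607
42nd selection = r + (42−1)·k = 569 + 41×607 = 569 + 24887 = 25456

25456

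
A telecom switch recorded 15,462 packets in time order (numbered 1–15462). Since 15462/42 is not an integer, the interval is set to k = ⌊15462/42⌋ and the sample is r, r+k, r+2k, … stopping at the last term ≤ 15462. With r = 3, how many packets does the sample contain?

k = ⌊15462/42⌋ = 368
Achieved size = ⌊(15462 − 3)/368⌋ + 1 = ⌊15459/368⌋ + 1 = 42 + 1 = 43
(last selection: 3 + 42×368 = 15459 ≤ 15462; next would be 15827 > 15462)

43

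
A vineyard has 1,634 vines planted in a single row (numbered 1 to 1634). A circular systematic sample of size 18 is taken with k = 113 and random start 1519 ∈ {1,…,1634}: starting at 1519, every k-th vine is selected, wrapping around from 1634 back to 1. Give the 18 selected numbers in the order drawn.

Selection 1: 1519
Selection 2: 1519 + 113 = 1632
Selection 3: 1632 + 113 = 1745 → 1745 − 1634 = 111
Selection 4: 111 + 113 = 224
Selection 5: 224 + 113 = 337
Selection 6: 337 + 113 = 450
Selection 7: 450 + 113 = 563
Selection 8: 563 + 113 = 676
Selection 9: 676 + 113 = 789
Selection 10: 789 + 113 = 902
Selection 11: 902 + 113 = 1015
Selection 12: 1015 + 113 = 1128
Selection 13: 1128 + 113 = 1241
Selection 14: 1241 + 113 = 1354
Selection 15: 1354 + 113 = 1467
Selection 16: 1467 + 113 = 1580
Selection 17: 1580 + 113 = 1693 → 1693 − 1634 = 59
Selection 18: 59 + 113 = 172

1519, 1632, 111, 224, 337, 450, 563, 676, 789, 902, 1015, 1128, 1241, 1354, 1467, 1580, 59, 172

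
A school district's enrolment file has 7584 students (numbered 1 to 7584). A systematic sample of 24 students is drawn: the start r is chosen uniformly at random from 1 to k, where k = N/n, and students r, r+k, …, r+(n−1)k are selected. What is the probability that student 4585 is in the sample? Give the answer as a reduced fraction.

1/316

k = 7584/24 = 316.
Student 4585 is selected iff r ≡ 4585 (mod 316); exactly one such r in {1,…,316}.
Inclusion probability = 1/316.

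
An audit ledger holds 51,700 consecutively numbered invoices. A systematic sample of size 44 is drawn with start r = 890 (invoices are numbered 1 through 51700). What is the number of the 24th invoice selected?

27915

k = 51700/44 = 1175
24th selection = r + (24−1)·k = 890 + 23×1175 = 890 + 27025 = 27915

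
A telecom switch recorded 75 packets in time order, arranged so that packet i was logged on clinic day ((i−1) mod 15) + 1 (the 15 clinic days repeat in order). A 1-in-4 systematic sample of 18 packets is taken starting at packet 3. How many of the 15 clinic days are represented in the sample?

Consecutive selections differ by k = 4, so their clinic day numbers differ by 4 mod 15 = 4.
gcd(4, 15) = 1, so the sample visits 15/1 = 15 distinct residues mod 15.
Start 3 is clinic day 3; the clinic days hit are 1, 2, 3, 4, 5, 6, 7, 8, 9, 10, 11, 12, 13, 14, 15.

15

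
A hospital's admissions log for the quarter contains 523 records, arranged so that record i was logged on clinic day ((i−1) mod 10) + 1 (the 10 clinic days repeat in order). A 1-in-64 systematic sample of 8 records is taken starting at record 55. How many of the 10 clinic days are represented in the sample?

5

Consecutive selections differ by k = 64, so their clinic day numbers differ by 64 mod 10 = 4.
gcd(64, 10) = 2, so the sample visits 10/2 = 5 distinct residues mod 10.
Start 55 is clinic day 5; the clinic days hit are 1, 3, 5, 7, 9.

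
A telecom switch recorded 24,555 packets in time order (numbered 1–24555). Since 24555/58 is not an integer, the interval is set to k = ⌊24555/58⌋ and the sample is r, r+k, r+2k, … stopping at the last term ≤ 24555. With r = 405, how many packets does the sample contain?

58

k = ⌊24555/58⌋ = 423
Achieved size = ⌊(24555 − 405)/423⌋ + 1 = ⌊24150/423⌋ + 1 = 57 + 1 = 58
(last selection: 405 + 57×423 = 24516 ≤ 24555; next would be 24939 > 24555)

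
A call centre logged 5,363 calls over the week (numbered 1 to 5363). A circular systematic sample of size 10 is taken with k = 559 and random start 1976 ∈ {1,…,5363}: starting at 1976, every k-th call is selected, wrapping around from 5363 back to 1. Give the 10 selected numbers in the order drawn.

Selection 1: 1976
Selection 2: 1976 + 559 = 2535
Selection 3: 2535 + 559 = 3094
Selection 4: 3094 + 559 = 3653
Selection 5: 3653 + 559 = 4212
Selection 6: 4212 + 559 = 4771
Selection 7: 4771 + 559 = 5330
Selection 8: 5330 + 559 = 5889 → 5889 − 5363 = 526
Selection 9: 526 + 559 = 1085
Selection 10: 1085 + 559 = 1644

1976, 2535, 3094, 3653, 4212, 4771, 5330, 526, 1085, 1644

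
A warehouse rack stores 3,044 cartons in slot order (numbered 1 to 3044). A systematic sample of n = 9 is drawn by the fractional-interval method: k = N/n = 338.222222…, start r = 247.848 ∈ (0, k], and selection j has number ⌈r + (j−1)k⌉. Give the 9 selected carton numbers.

248, 587, 925, 1263, 1601, 1939, 2278, 2616, 2954

j=1: r + 0k = 247.848 → ⌈·⌉ = 248
j=2: r + 1k = 586.070222… → ⌈·⌉ = 587
j=3: r + 2k = 924.292444… → ⌈·⌉ = 925
j=4: r + 3k = 1262.514666… → ⌈·⌉ = 1263
j=5: r + 4k = 1600.736888… → ⌈·⌉ = 1601
j=6: r + 5k = 1938.959111… → ⌈·⌉ = 1939
j=7: r + 6k = 2277.181333… → ⌈·⌉ = 2278
j=8: r + 7k = 2615.403555… → ⌈·⌉ = 2616
j=9: r + 8k = 2953.625777… → ⌈·⌉ = 2954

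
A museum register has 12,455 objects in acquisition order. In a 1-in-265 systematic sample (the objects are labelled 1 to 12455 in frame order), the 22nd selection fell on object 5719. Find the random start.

154

k = 265
r = 5719 − (22−1)×265 = 5719 − 5565 = 154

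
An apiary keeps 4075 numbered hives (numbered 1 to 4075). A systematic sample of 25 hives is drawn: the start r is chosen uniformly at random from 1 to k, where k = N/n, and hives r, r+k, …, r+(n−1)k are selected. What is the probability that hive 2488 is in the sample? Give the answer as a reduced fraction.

k = 4075/25 = 163.
Hive 2488 is selected iff r ≡ 2488 (mod 163); exactly one such r in {1,…,163}.
Inclusion probability = 1/163.

1/163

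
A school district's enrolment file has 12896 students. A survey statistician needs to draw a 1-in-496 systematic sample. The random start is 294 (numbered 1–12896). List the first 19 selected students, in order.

294, 790, 1286, 1782, 2278, 2774, 3270, 3766, 4262, 4758, 5254, 5750, 6246, 6742, 7238, 7734, 8230, 8726, 9222

student 1: 294
student 2: 294 + 496 = 790
student 3: 790 + 496 = 1286
student 4: 1286 + 496 = 1782
student 5: 1782 + 496 = 2278
student 6: 2278 + 496 = 2774
student 7: 2774 + 496 = 3270
student 8: 3270 + 496 = 3766
student 9: 3766 + 496 = 4262
student 10: 4262 + 496 = 4758
student 11: 4758 + 496 = 5254
student 12: 5254 + 496 = 5750
student 13: 5750 + 496 = 6246
student 14: 6246 + 496 = 6742
student 15: 6742 + 496 = 7238
student 16: 7238 + 496 = 7734
student 17: 7734 + 496 = 8230
student 18: 8230 + 496 = 8726
student 19: 8726 + 496 = 9222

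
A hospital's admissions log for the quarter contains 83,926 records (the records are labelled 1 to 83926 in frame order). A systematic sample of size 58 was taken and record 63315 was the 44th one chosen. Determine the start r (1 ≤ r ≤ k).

k = 83926/58 = 1447
r = 63315 − (44−1)×1447 = 63315 − 62221 = 1094

1094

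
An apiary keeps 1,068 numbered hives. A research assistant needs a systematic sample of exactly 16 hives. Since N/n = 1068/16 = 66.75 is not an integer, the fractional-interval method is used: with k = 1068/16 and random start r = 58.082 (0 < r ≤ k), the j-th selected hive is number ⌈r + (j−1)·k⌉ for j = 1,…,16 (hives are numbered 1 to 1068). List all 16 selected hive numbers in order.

j=1: r + 0k = 58.082 → ⌈·⌉ = 59
j=2: r + 1k = 124.832 → ⌈·⌉ = 125
j=3: r + 2k = 191.582 → ⌈·⌉ = 192
j=4: r + 3k = 258.332 → ⌈·⌉ = 259
j=5: r + 4k = 325.082 → ⌈·⌉ = 326
j=6: r + 5k = 391.832 → ⌈·⌉ = 392
j=7: r + 6k = 458.582 → ⌈·⌉ = 459
j=8: r + 7k = 525.332 → ⌈·⌉ = 526
j=9: r + 8k = 592.082 → ⌈·⌉ = 593
j=10: r + 9k = 658.832 → ⌈·⌉ = 659
j=11: r + 10k = 725.582 → ⌈·⌉ = 726
j=12: r + 11k = 792.332 → ⌈·⌉ = 793
j=13: r + 12k = 859.082 → ⌈·⌉ = 860
j=14: r + 13k = 925.832 → ⌈·⌉ = 926
j=15: r + 14k = 992.582 → ⌈·⌉ = 993
j=16: r + 15k = 1059.332 → ⌈·⌉ = 1060

59, 125, 192, 259, 326, 392, 459, 526, 593, 659, 726, 793, 860, 926, 993, 1060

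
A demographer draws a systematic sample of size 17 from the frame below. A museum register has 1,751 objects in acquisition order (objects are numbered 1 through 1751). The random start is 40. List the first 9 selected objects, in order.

40, 143, 246, 349, 452, 555, 658, 761, 864

k = N/n = 1751/17 = 103
object 1: 40
object 2: 40 + 103 = 143
object 3: 143 + 103 = 246
object 4: 246 + 103 = 349
object 5: 349 + 103 = 452
object 6: 452 + 103 = 555
object 7: 555 + 103 = 658
object 8: 658 + 103 = 761
object 9: 761 + 103 = 864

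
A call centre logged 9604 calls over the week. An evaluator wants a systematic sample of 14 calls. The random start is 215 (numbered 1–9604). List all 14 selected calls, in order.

215, 901, 1587, 2273, 2959, 3645, 4331, 5017, 5703, 6389, 7075, 7761, 8447, 9133

k = N/n = 9604/14 = 686
call 1: 215
call 2: 215 + 686 = 901
call 3: 901 + 686 = 1587
call 4: 1587 + 686 = 2273
call 5: 2273 + 686 = 2959
call 6: 2959 + 686 = 3645
call 7: 3645 + 686 = 4331
call 8: 4331 + 686 = 5017
call 9: 5017 + 686 = 5703
call 10: 5703 + 686 = 6389
call 11: 6389 + 686 = 7075
call 12: 7075 + 686 = 7761
call 13: 7761 + 686 = 8447
call 14: 8447 + 686 = 9133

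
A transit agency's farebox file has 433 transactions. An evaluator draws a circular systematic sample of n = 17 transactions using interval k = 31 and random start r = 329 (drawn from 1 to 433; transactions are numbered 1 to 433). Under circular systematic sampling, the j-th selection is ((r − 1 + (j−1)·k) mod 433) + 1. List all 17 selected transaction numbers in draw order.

Selection 1: 329
Selection 2: 329 + 31 = 360
Selection 3: 360 + 31 = 391
Selection 4: 391 + 31 = 422
Selection 5: 422 + 31 = 453 → 453 − 433 = 20
Selection 6: 20 + 31 = 51
Selection 7: 51 + 31 = 82
Selection 8: 82 + 31 = 113
Selection 9: 113 + 31 = 144
Selection 10: 144 + 31 = 175
Selection 11: 175 + 31 = 206
Selection 12: 206 + 31 = 237
Selection 13: 237 + 31 = 268
Selection 14: 268 + 31 = 299
Selection 15: 299 + 31 = 330
Selection 16: 330 + 31 = 361
Selection 17: 361 + 31 = 392

329, 360, 391, 422, 20, 51, 82, 113, 144, 175, 206, 237, 268, 299, 330, 361, 392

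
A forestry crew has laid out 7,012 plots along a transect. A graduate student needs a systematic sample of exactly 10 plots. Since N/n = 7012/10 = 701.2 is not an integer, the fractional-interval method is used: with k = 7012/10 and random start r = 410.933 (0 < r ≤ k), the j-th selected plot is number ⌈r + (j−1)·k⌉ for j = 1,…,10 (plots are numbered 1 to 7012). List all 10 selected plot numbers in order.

j=1: r + 0k = 410.933 → ⌈·⌉ = 411
j=2: r + 1k = 1112.133 → ⌈·⌉ = 1113
j=3: r + 2k = 1813.333 → ⌈·⌉ = 1814
j=4: r + 3k = 2514.533 → ⌈·⌉ = 2515
j=5: r + 4k = 3215.733 → ⌈·⌉ = 3216
j=6: r + 5k = 3916.933 → ⌈·⌉ = 3917
j=7: r + 6k = 4618.133 → ⌈·⌉ = 4619
j=8: r + 7k = 5319.333 → ⌈·⌉ = 5320
j=9: r + 8k = 6020.533 → ⌈·⌉ = 6021
j=10: r + 9k = 6721.733 → ⌈·⌉ = 6722

411, 1113, 1814, 2515, 3216, 3917, 4619, 5320, 6021, 6722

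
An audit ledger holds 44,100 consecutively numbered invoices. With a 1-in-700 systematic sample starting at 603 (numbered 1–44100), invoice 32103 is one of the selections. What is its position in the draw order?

k = 700
position = (32103 − 603)/700 + 1 = 31500/700 + 1 = 45 + 1 = 46

46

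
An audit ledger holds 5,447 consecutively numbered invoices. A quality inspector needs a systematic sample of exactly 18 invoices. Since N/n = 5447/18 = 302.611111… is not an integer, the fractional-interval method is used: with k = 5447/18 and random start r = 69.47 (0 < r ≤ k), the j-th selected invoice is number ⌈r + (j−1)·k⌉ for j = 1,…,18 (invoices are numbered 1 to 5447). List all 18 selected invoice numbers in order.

j=1: r + 0k = 69.47 → ⌈·⌉ = 70
j=2: r + 1k = 372.081111… → ⌈·⌉ = 373
j=3: r + 2k = 674.692222… → ⌈·⌉ = 675
j=4: r + 3k = 977.303333… → ⌈·⌉ = 978
j=5: r + 4k = 1279.914444… → ⌈·⌉ = 1280
j=6: r + 5k = 1582.525555… → ⌈·⌉ = 1583
j=7: r + 6k = 1885.136666… → ⌈·⌉ = 1886
j=8: r + 7k = 2187.747777… → ⌈·⌉ = 2188
j=9: r + 8k = 2490.358888… → ⌈·⌉ = 2491
j=10: r + 9k = 2792.97 → ⌈·⌉ = 2793
j=11: r + 10k = 3095.581111… → ⌈·⌉ = 3096
j=12: r + 11k = 3398.192222… → ⌈·⌉ = 3399
j=13: r + 12k = 3700.803333… → ⌈·⌉ = 3701
j=14: r + 13k = 4003.414444… → ⌈·⌉ = 4004
j=15: r + 14k = 4306.025555… → ⌈·⌉ = 4307
j=16: r + 15k = 4608.636666… → ⌈·⌉ = 4609
j=17: r + 16k = 4911.247777… → ⌈·⌉ = 4912
j=18: r + 17k = 5213.858888… → ⌈·⌉ = 5214

70, 373, 675, 978, 1280, 1583, 1886, 2188, 2491, 2793, 3096, 3399, 3701, 4004, 4307, 4609, 4912, 5214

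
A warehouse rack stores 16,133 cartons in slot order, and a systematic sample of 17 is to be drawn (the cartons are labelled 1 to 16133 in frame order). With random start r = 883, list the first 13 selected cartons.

883, 1832, 2781, 3730, 4679, 5628, 6577, 7526, 8475, 9424, 10373, 11322, 12271

k = N/n = 16133/17 = 949
carton 1: 883
carton 2: 883 + 949 = 1832
carton 3: 1832 + 949 = 2781
carton 4: 2781 + 949 = 3730
carton 5: 3730 + 949 = 4679
carton 6: 4679 + 949 = 5628
carton 7: 5628 + 949 = 6577
carton 8: 6577 + 949 = 7526
carton 9: 7526 + 949 = 8475
carton 10: 8475 + 949 = 9424
carton 11: 9424 + 949 = 10373
carton 12: 10373 + 949 = 11322
carton 13: 11322 + 949 = 12271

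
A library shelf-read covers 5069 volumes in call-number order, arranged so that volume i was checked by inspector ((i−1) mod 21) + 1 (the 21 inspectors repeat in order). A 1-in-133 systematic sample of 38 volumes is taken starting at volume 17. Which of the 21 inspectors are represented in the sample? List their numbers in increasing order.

3, 10, 17

Consecutive selections differ by k = 133, so their inspector numbers differ by 133 mod 21 = 7.
gcd(133, 21) = 7, so the sample visits 21/7 = 3 distinct residues mod 21.
Start 17 is inspector 17; the inspectors hit are 3, 10, 17.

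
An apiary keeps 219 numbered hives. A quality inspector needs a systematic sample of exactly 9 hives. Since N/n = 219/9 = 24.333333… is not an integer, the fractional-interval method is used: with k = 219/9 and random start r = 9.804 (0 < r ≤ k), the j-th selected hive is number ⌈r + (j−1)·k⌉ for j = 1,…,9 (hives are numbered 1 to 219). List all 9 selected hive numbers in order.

j=1: r + 0k = 9.804 → ⌈·⌉ = 10
j=2: r + 1k = 34.137333… → ⌈·⌉ = 35
j=3: r + 2k = 58.470666… → ⌈·⌉ = 59
j=4: r + 3k = 82.804 → ⌈·⌉ = 83
j=5: r + 4k = 107.137333… → ⌈·⌉ = 108
j=6: r + 5k = 131.470666… → ⌈·⌉ = 132
j=7: r + 6k = 155.804 → ⌈·⌉ = 156
j=8: r + 7k = 180.137333… → ⌈·⌉ = 181
j=9: r + 8k = 204.470666… → ⌈·⌉ = 205

10, 35, 59, 83, 108, 132, 156, 181, 205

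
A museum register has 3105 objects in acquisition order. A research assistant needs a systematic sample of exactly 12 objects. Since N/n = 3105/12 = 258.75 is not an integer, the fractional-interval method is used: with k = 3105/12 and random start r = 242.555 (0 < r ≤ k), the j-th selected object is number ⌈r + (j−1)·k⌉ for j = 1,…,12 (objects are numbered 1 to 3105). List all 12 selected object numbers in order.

j=1: r + 0k = 242.555 → ⌈·⌉ = 243
j=2: r + 1k = 501.305 → ⌈·⌉ = 502
j=3: r + 2k = 760.055 → ⌈·⌉ = 761
j=4: r + 3k = 1018.805 → ⌈·⌉ = 1019
j=5: r + 4k = 1277.555 → ⌈·⌉ = 1278
j=6: r + 5k = 1536.305 → ⌈·⌉ = 1537
j=7: r + 6k = 1795.055 → ⌈·⌉ = 1796
j=8: r + 7k = 2053.805 → ⌈·⌉ = 2054
j=9: r + 8k = 2312.555 → ⌈·⌉ = 2313
j=10: r + 9k = 2571.305 → ⌈·⌉ = 2572
j=11: r + 10k = 2830.055 → ⌈·⌉ = 2831
j=12: r + 11k = 3088.805 → ⌈·⌉ = 3089

243, 502, 761, 1019, 1278, 1537, 1796, 2054, 2313, 2572, 2831, 3089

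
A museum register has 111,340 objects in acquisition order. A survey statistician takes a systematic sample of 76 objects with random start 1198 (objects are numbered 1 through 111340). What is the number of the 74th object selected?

108143

k = 111340/76 = 1465
74th selection = r + (74−1)·k = 1198 + 73×1465 = 1198 + 106945 = 108143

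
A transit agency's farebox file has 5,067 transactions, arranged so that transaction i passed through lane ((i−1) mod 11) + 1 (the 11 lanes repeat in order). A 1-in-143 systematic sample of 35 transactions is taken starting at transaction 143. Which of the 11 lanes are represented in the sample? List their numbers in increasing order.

Consecutive selections differ by k = 143, so their lane numbers differ by 143 mod 11 = 0.
gcd(143, 11) = 11, so the sample visits 11/11 = 1 distinct residues mod 11.
Start 143 is lane 11; the lanes hit are 11.

11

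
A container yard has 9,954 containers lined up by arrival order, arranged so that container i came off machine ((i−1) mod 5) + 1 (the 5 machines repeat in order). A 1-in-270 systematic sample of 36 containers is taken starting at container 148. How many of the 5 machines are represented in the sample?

1

Consecutive selections differ by k = 270, so their machine numbers differ by 270 mod 5 = 0.
gcd(270, 5) = 5, so the sample visits 5/5 = 1 distinct residues mod 5.
Start 148 is machine 3; the machines hit are 3.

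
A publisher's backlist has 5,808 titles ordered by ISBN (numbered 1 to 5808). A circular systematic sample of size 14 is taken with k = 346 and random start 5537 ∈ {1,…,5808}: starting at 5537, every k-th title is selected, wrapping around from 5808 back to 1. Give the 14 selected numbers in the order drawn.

5537, 75, 421, 767, 1113, 1459, 1805, 2151, 2497, 2843, 3189, 3535, 3881, 4227

Selection 1: 5537
Selection 2: 5537 + 346 = 5883 → 5883 − 5808 = 75
Selection 3: 75 + 346 = 421
Selection 4: 421 + 346 = 767
Selection 5: 767 + 346 = 1113
Selection 6: 1113 + 346 = 1459
Selection 7: 1459 + 346 = 1805
Selection 8: 1805 + 346 = 2151
Selection 9: 2151 + 346 = 2497
Selection 10: 2497 + 346 = 2843
Selection 11: 2843 + 346 = 3189
Selection 12: 3189 + 346 = 3535
Selection 13: 3535 + 346 = 3881
Selection 14: 3881 + 346 = 4227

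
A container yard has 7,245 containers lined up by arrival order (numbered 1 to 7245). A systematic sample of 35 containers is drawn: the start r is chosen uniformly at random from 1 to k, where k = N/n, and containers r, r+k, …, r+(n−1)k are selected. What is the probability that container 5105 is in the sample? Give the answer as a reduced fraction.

1/207

k = 7245/35 = 207.
Container 5105 is selected iff r ≡ 5105 (mod 207); exactly one such r in {1,…,207}.
Inclusion probability = 1/207.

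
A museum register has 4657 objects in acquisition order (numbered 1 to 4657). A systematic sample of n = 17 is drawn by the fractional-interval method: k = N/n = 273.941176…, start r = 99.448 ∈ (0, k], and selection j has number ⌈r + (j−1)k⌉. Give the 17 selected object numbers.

j=1: r + 0k = 99.448 → ⌈·⌉ = 100
j=2: r + 1k = 373.389176… → ⌈·⌉ = 374
j=3: r + 2k = 647.330352… → ⌈·⌉ = 648
j=4: r + 3k = 921.271529… → ⌈·⌉ = 922
j=5: r + 4k = 1195.212705… → ⌈·⌉ = 1196
j=6: r + 5k = 1469.153882… → ⌈·⌉ = 1470
j=7: r + 6k = 1743.095058… → ⌈·⌉ = 1744
j=8: r + 7k = 2017.036235… → ⌈·⌉ = 2018
j=9: r + 8k = 2290.977411… → ⌈·⌉ = 2291
j=10: r + 9k = 2564.918588… → ⌈·⌉ = 2565
j=11: r + 10k = 2838.859764… → ⌈·⌉ = 2839
j=12: r + 11k = 3112.800941… → ⌈·⌉ = 3113
j=13: r + 12k = 3386.742117… → ⌈·⌉ = 3387
j=14: r + 13k = 3660.683294… → ⌈·⌉ = 3661
j=15: r + 14k = 3934.624470… → ⌈·⌉ = 3935
j=16: r + 15k = 4208.565647… → ⌈·⌉ = 4209
j=17: r + 16k = 4482.506823… → ⌈·⌉ = 4483

100, 374, 648, 922, 1196, 1470, 1744, 2018, 2291, 2565, 2839, 3113, 3387, 3661, 3935, 4209, 4483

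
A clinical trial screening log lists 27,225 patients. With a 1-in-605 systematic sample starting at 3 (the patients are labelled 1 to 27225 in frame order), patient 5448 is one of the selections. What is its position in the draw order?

10

k = 605
position = (5448 − 3)/605 + 1 = 5445/605 + 1 = 9 + 1 = 10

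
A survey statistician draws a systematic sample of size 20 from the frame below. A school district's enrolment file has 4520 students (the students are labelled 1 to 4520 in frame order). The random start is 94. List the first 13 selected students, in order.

k = N/n = 4520/20 = 226
student 1: 94
student 2: 94 + 226 = 320
student 3: 320 + 226 = 546
student 4: 546 + 226 = 772
student 5: 772 + 226 = 998
student 6: 998 + 226 = 1224
student 7: 1224 + 226 = 1450
student 8: 1450 + 226 = 1676
student 9: 1676 + 226 = 1902
student 10: 1902 + 226 = 2128
student 11: 2128 + 226 = 2354
student 12: 2354 + 226 = 2580
student 13: 2580 + 226 = 2806

94, 320, 546, 772, 998, 1224, 1450, 1676, 1902, 2128, 2354, 2580, 2806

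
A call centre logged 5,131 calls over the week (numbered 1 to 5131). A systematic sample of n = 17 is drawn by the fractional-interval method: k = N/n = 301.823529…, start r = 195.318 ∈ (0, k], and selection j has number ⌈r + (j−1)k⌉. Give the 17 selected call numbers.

j=1: r + 0k = 195.318 → ⌈·⌉ = 196
j=2: r + 1k = 497.141529… → ⌈·⌉ = 498
j=3: r + 2k = 798.965058… → ⌈·⌉ = 799
j=4: r + 3k = 1100.788588… → ⌈·⌉ = 1101
j=5: r + 4k = 1402.612117… → ⌈·⌉ = 1403
j=6: r + 5k = 1704.435647… → ⌈·⌉ = 1705
j=7: r + 6k = 2006.259176… → ⌈·⌉ = 2007
j=8: r + 7k = 2308.082705… → ⌈·⌉ = 2309
j=9: r + 8k = 2609.906235… → ⌈·⌉ = 2610
j=10: r + 9k = 2911.729764… → ⌈·⌉ = 2912
j=11: r + 10k = 3213.553294… → ⌈·⌉ = 3214
j=12: r + 11k = 3515.376823… → ⌈·⌉ = 3516
j=13: r + 12k = 3817.200352… → ⌈·⌉ = 3818
j=14: r + 13k = 4119.023882… → ⌈·⌉ = 4120
j=15: r + 14k = 4420.847411… → ⌈·⌉ = 4421
j=16: r + 15k = 4722.670941… → ⌈·⌉ = 4723
j=17: r + 16k = 5024.494470… → ⌈·⌉ = 5025

196, 498, 799, 1101, 1403, 1705, 2007, 2309, 2610, 2912, 3214, 3516, 3818, 4120, 4421, 4723, 5025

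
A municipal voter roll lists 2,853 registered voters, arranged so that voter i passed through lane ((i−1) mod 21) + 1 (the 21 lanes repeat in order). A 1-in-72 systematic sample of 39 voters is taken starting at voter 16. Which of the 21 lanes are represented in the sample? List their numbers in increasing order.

Consecutive selections differ by k = 72, so their lane numbers differ by 72 mod 21 = 9.
gcd(72, 21) = 3, so the sample visits 21/3 = 7 distinct residues mod 21.
Start 16 is lane 16; the lanes hit are 1, 4, 7, 10, 13, 16, 19.

1, 4, 7, 10, 13, 16, 19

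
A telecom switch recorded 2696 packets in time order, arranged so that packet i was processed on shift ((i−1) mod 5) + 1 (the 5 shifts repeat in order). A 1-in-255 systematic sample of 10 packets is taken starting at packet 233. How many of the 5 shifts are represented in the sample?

1

Consecutive selections differ by k = 255, so their shift numbers differ by 255 mod 5 = 0.
gcd(255, 5) = 5, so the sample visits 5/5 = 1 distinct residues mod 5.
Start 233 is shift 3; the shifts hit are 3.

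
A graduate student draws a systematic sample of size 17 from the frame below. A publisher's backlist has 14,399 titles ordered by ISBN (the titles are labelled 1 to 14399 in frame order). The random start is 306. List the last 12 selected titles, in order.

k = N/n = 14399/17 = 847
6th selection = 306 + 5×847 = 4541
7th: 4541 + 847 = 5388
8th: 5388 + 847 = 6235
9th: 6235 + 847 = 7082
10th: 7082 + 847 = 7929
11th: 7929 + 847 = 8776
12th: 8776 + 847 = 9623
13th: 9623 + 847 = 10470
14th: 10470 + 847 = 11317
15th: 11317 + 847 = 12164
16th: 12164 + 847 = 13011
17th: 13011 + 847 = 13858

4541, 5388, 6235, 7082, 7929, 8776, 9623, 10470, 11317, 12164, 13011, 13858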